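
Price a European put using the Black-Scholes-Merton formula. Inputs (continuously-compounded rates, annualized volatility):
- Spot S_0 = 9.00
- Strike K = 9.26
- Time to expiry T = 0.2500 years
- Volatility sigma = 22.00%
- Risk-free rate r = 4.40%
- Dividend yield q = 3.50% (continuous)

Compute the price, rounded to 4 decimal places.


d1 = (ln(S/K) + (r - q + 0.5*sigma^2) * T) / (sigma * sqrt(T)) = -0.18344974
d2 = d1 - sigma * sqrt(T) = -0.29344974
exp(-rT) = 0.98906028; exp(-qT) = 0.99128817
P = K * exp(-rT) * N(-d2) - S_0 * exp(-qT) * N(-d1)
N(-d1) = 0.57277742; N(-d2) = 0.61541079
P = 9.2600 * 0.98906028 * 0.61541079 - 9.0000 * 0.99128817 * 0.57277742 = 0.5263

Answer: Price = 0.5263


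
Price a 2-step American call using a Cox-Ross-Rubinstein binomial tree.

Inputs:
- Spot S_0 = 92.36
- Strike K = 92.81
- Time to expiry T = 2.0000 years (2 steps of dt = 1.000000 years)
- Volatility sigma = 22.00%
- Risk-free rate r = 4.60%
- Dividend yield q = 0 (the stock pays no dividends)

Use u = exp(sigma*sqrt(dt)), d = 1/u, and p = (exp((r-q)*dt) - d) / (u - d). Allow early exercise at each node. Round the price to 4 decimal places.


Answer: Price = V(0,0) = 14.0292

Derivation:
dt = T/N = 1.000000
u = exp(sigma*sqrt(dt)) = 1.246077; d = 1/u = 0.802519
p = (exp((r-q)*dt) - d) / (u - d) = 0.551350
Discount per step: exp(-r*dt) = 0.955042
Stock lattice S(k, i) with i counting down-moves:
  k=0: S(0,0) = 92.3600
  k=1: S(1,0) = 115.0876; S(1,1) = 74.1206
  k=2: S(2,0) = 143.4080; S(2,1) = 92.3600; S(2,2) = 59.4832
Terminal payoffs V(N, i) = max(S_T - K, 0):
  V(2,0) = 50.598039; V(2,1) = 0.000000; V(2,2) = 0.000000
Backward induction: V(k, i) = exp(-r*dt) * [p * V(k+1, i) + (1-p) * V(k+1, i+1)]; then take max(V_cont, immediate exercise) for American.
  V(1,0) = exp(-r*dt) * [p*50.598039 + (1-p)*0.000000] = 26.643018; exercise = 22.277647; V(1,0) = max -> 26.643018
  V(1,1) = exp(-r*dt) * [p*0.000000 + (1-p)*0.000000] = 0.000000; exercise = 0.000000; V(1,1) = max -> 0.000000
  V(0,0) = exp(-r*dt) * [p*26.643018 + (1-p)*0.000000] = 14.029208; exercise = 0.000000; V(0,0) = max -> 14.029208


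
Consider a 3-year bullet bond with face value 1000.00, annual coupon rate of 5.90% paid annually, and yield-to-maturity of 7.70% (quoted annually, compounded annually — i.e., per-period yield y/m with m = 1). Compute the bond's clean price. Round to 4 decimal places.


Answer: Price = 953.3600

Derivation:
Coupon per period c = face * coupon_rate / m = 59.000000
Periods per year m = 1; per-period yield y/m = 0.077000
Number of cashflows N = 3
Cashflows (t years, CF_t, discount factor 1/(1+y/m)^(m*t), PV):
  t = 1.0000: CF_t = 59.000000, DF = 0.928505, PV = 54.781801
  t = 2.0000: CF_t = 59.000000, DF = 0.862122, PV = 50.865182
  t = 3.0000: CF_t = 1059.000000, DF = 0.800484, PV = 847.713014
Price P = sum_t PV_t = 953.359997


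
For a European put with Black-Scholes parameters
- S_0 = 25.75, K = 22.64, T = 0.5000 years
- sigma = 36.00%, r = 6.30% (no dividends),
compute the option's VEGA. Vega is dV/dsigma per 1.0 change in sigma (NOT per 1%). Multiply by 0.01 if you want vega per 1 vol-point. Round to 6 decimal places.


d1 = 0.7566685781; d2 = 0.5021101369
phi(d1) = 0.2996284111; exp(-qT) = 1.0000000000; exp(-rT) = 0.9689909565
Vega = S * exp(-qT) * phi(d1) * sqrt(T) = 25.7500 * 1.0000000000 * 0.2996284111 * 0.7071067812 = 5.455634

Answer: Vega = 5.455634


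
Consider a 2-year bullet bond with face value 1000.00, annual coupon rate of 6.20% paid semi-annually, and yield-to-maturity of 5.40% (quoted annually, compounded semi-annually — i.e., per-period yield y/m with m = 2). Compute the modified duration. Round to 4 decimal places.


Coupon per period c = face * coupon_rate / m = 31.000000
Periods per year m = 2; per-period yield y/m = 0.027000
Number of cashflows N = 4
Cashflows (t years, CF_t, discount factor 1/(1+y/m)^(m*t), PV):
  t = 0.5000: CF_t = 31.000000, DF = 0.973710, PV = 30.185005
  t = 1.0000: CF_t = 31.000000, DF = 0.948111, PV = 29.391436
  t = 1.5000: CF_t = 31.000000, DF = 0.923185, PV = 28.618730
  t = 2.0000: CF_t = 1031.000000, DF = 0.898914, PV = 926.780507
Price P = sum_t PV_t = 1014.975679
First compute Macaulay numerator sum_t t * PV_t:
  t * PV_t at t = 0.5000: 15.092502
  t * PV_t at t = 1.0000: 29.391436
  t * PV_t at t = 1.5000: 42.928096
  t * PV_t at t = 2.0000: 1853.561015
Macaulay duration D = 1940.973049 / 1014.975679 = 1.912335
Modified duration = D / (1 + y/m) = 1.912335 / (1 + 0.027000) = 1.862059

Answer: Modified duration = 1.8621


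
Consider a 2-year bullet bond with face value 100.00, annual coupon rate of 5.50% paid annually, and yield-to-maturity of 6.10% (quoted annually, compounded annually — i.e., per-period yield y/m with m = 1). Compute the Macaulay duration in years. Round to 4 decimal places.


Answer: Macaulay duration = 1.9476 years

Derivation:
Coupon per period c = face * coupon_rate / m = 5.500000
Periods per year m = 1; per-period yield y/m = 0.061000
Number of cashflows N = 2
Cashflows (t years, CF_t, discount factor 1/(1+y/m)^(m*t), PV):
  t = 1.0000: CF_t = 5.500000, DF = 0.942507, PV = 5.183789
  t = 2.0000: CF_t = 105.500000, DF = 0.888320, PV = 93.717715
Price P = sum_t PV_t = 98.901504
Macaulay numerator sum_t t * PV_t:
  t * PV_t at t = 1.0000: 5.183789
  t * PV_t at t = 2.0000: 187.435430
Macaulay duration D = (sum_t t * PV_t) / P = 192.619219 / 98.901504 = 1.947586


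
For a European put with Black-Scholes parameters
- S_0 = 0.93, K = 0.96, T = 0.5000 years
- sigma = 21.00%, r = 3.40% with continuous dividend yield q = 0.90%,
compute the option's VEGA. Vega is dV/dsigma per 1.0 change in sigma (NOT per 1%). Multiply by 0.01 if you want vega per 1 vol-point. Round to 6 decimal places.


d1 = -0.0553812652; d2 = -0.2038736892
phi(d1) = 0.3983309544; exp(-qT) = 0.9955101098; exp(-rT) = 0.9831436846
Vega = S * exp(-qT) * phi(d1) * sqrt(T) = 0.9300 * 0.9955101098 * 0.3983309544 * 0.7071067812 = 0.260770

Answer: Vega = 0.260770


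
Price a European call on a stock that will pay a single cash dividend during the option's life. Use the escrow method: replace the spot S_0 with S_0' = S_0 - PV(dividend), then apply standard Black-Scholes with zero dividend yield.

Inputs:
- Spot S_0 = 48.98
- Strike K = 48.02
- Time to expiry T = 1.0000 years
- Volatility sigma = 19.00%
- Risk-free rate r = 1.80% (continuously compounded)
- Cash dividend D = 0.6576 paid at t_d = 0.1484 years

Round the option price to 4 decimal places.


Answer: Price = 4.2233

Derivation:
PV(D) = D * exp(-r * t_d) = 0.6576 * 0.99733236 = 0.65584576
S_0' = S_0 - PV(D) = 48.9800 - 0.65584576 = 48.32415424
d1 = (ln(S_0'/K) + (r + sigma^2/2)*T) / (sigma*sqrt(T)) = 0.22296807
d2 = d1 - sigma*sqrt(T) = 0.03296807
exp(-rT) = 0.98216103
N(d1) = 0.58821982; N(d2) = 0.51314997
C = S_0' * N(d1) - K * exp(-rT) * N(d2) = 48.32415424 * 0.58821982 - 48.0200 * 0.98216103 * 0.51314997 = 4.2233


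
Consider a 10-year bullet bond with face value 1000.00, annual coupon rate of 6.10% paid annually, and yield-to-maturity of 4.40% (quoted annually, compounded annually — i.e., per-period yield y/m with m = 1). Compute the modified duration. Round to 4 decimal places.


Coupon per period c = face * coupon_rate / m = 61.000000
Periods per year m = 1; per-period yield y/m = 0.044000
Number of cashflows N = 10
Cashflows (t years, CF_t, discount factor 1/(1+y/m)^(m*t), PV):
  t = 1.0000: CF_t = 61.000000, DF = 0.957854, PV = 58.429119
  t = 2.0000: CF_t = 61.000000, DF = 0.917485, PV = 55.966589
  t = 3.0000: CF_t = 61.000000, DF = 0.878817, PV = 53.607844
  t = 4.0000: CF_t = 61.000000, DF = 0.841779, PV = 51.348509
  t = 5.0000: CF_t = 61.000000, DF = 0.806302, PV = 49.184396
  t = 6.0000: CF_t = 61.000000, DF = 0.772320, PV = 47.111490
  t = 7.0000: CF_t = 61.000000, DF = 0.739770, PV = 45.125949
  t = 8.0000: CF_t = 61.000000, DF = 0.708592, PV = 43.224089
  t = 9.0000: CF_t = 61.000000, DF = 0.678728, PV = 41.402384
  t = 10.0000: CF_t = 1061.000000, DF = 0.650122, PV = 689.779681
Price P = sum_t PV_t = 1135.180049
First compute Macaulay numerator sum_t t * PV_t:
  t * PV_t at t = 1.0000: 58.429119
  t * PV_t at t = 2.0000: 111.933178
  t * PV_t at t = 3.0000: 160.823531
  t * PV_t at t = 4.0000: 205.394037
  t * PV_t at t = 5.0000: 245.921980
  t * PV_t at t = 6.0000: 282.668942
  t * PV_t at t = 7.0000: 315.881640
  t * PV_t at t = 8.0000: 345.792710
  t * PV_t at t = 9.0000: 372.621454
  t * PV_t at t = 10.0000: 6897.796812
Macaulay duration D = 8997.263403 / 1135.180049 = 7.925847
Modified duration = D / (1 + y/m) = 7.925847 / (1 + 0.044000) = 7.591807

Answer: Modified duration = 7.5918


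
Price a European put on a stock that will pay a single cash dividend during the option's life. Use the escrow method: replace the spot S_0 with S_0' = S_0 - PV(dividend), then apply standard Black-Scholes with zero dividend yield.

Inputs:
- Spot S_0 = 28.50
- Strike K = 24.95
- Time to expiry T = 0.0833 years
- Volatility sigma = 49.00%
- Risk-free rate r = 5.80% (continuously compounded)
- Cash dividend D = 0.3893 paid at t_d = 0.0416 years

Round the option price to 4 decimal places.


PV(D) = D * exp(-r * t_d) = 0.3893 * 0.99759011 = 0.38836183
S_0' = S_0 - PV(D) = 28.5000 - 0.38836183 = 28.11163817
d1 = (ln(S_0'/K) + (r + sigma^2/2)*T) / (sigma*sqrt(T)) = 0.94851513
d2 = d1 - sigma*sqrt(T) = 0.80709261
exp(-rT) = 0.99518025
N(-d1) = 0.17143364; N(-d2) = 0.20980656
P = K * exp(-rT) * N(-d2) - S_0' * N(-d1) = 24.9500 * 0.99518025 * 0.20980656 - 28.11163817 * 0.17143364 = 0.3902

Answer: Price = 0.3902


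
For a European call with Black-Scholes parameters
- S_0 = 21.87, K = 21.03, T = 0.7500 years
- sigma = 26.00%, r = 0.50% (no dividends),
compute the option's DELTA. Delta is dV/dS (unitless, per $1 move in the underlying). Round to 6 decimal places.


Answer: Delta = 0.619123

Derivation:
d1 = 0.3031792613; d2 = 0.0780126563
phi(d1) = 0.3810223038; exp(-qT) = 1.0000000000; exp(-rT) = 0.9962570225
N(d1) = 0.6191233736
Delta = exp(-qT) * N(d1) = 1.0000000000 * 0.6191233736 = 0.619123


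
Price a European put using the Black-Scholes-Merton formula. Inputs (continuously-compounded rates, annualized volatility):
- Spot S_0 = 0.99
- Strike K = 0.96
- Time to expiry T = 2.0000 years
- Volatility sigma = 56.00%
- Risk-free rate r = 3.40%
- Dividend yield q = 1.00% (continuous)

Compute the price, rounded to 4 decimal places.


Answer: Price = 0.2520

Derivation:
d1 = (ln(S/K) + (r - q + 0.5*sigma^2) * T) / (sigma * sqrt(T)) = 0.49544404
d2 = d1 - sigma * sqrt(T) = -0.29651556
exp(-rT) = 0.93426047; exp(-qT) = 0.98019867
P = K * exp(-rT) * N(-d2) - S_0 * exp(-qT) * N(-d1)
N(-d1) = 0.31014336; N(-d2) = 0.61658181
P = 0.9600 * 0.93426047 * 0.61658181 - 0.9900 * 0.98019867 * 0.31014336 = 0.2520


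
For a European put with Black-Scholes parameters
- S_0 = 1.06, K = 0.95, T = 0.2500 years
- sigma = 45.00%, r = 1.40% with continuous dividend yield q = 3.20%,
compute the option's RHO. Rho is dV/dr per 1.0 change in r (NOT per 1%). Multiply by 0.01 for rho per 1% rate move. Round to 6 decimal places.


Answer: Rho = -0.085557

Derivation:
d1 = 0.5794431223; d2 = 0.3544431223
phi(d1) = 0.3372888146; exp(-qT) = 0.9920319148; exp(-rT) = 0.9965061179
N(-d2) = 0.3615034112
Rho = -K*T*exp(-rT)*N(-d2) = -0.9500 * 0.2500 * 0.9965061179 * 0.3615034112 = -0.085557


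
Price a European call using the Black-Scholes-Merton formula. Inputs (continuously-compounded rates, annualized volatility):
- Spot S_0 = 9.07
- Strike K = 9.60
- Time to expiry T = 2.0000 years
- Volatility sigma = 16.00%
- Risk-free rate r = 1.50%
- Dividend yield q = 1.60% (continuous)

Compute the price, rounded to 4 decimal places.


d1 = (ln(S/K) + (r - q + 0.5*sigma^2) * T) / (sigma * sqrt(T)) = -0.14668415
d2 = d1 - sigma * sqrt(T) = -0.37295832
exp(-rT) = 0.97044553; exp(-qT) = 0.96850658
C = S_0 * exp(-qT) * N(d1) - K * exp(-rT) * N(d2)
N(d1) = 0.44169066; N(d2) = 0.35458973
C = 9.0700 * 0.96850658 * 0.44169066 - 9.6000 * 0.97044553 * 0.35458973 = 0.5765

Answer: Price = 0.5765


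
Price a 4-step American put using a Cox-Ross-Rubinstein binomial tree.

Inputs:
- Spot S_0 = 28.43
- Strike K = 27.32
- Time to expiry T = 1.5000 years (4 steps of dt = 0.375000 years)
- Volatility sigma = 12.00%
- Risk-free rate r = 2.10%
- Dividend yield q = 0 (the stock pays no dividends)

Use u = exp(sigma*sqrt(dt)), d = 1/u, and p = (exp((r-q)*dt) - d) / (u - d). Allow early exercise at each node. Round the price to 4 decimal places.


Answer: Price = V(0,0) = 0.8787

Derivation:
dt = T/N = 0.375000
u = exp(sigma*sqrt(dt)) = 1.076252; d = 1/u = 0.929150
p = (exp((r-q)*dt) - d) / (u - d) = 0.535383
Discount per step: exp(-r*dt) = 0.992156
Stock lattice S(k, i) with i counting down-moves:
  k=0: S(0,0) = 28.4300
  k=1: S(1,0) = 30.5978; S(1,1) = 26.4157
  k=2: S(2,0) = 32.9310; S(2,1) = 28.4300; S(2,2) = 24.5442
  k=3: S(3,0) = 35.4421; S(3,1) = 30.5978; S(3,2) = 26.4157; S(3,3) = 22.8053
  k=4: S(4,0) = 38.1446; S(4,1) = 32.9310; S(4,2) = 28.4300; S(4,3) = 24.5442; S(4,4) = 21.1895
Terminal payoffs V(N, i) = max(K - S_T, 0):
  V(4,0) = 0.000000; V(4,1) = 0.000000; V(4,2) = 0.000000; V(4,3) = 2.775801; V(4,4) = 6.130492
Backward induction: V(k, i) = exp(-r*dt) * [p * V(k+1, i) + (1-p) * V(k+1, i+1)]; then take max(V_cont, immediate exercise) for American.
  V(3,0) = exp(-r*dt) * [p*0.000000 + (1-p)*0.000000] = 0.000000; exercise = 0.000000; V(3,0) = max -> 0.000000
  V(3,1) = exp(-r*dt) * [p*0.000000 + (1-p)*0.000000] = 0.000000; exercise = 0.000000; V(3,1) = max -> 0.000000
  V(3,2) = exp(-r*dt) * [p*0.000000 + (1-p)*2.775801] = 1.279568; exercise = 0.904255; V(3,2) = max -> 1.279568
  V(3,3) = exp(-r*dt) * [p*2.775801 + (1-p)*6.130492] = 4.300448; exercise = 4.514748; V(3,3) = max -> 4.514748
  V(2,0) = exp(-r*dt) * [p*0.000000 + (1-p)*0.000000] = 0.000000; exercise = 0.000000; V(2,0) = max -> 0.000000
  V(2,1) = exp(-r*dt) * [p*0.000000 + (1-p)*1.279568] = 0.589846; exercise = 0.000000; V(2,1) = max -> 0.589846
  V(2,2) = exp(-r*dt) * [p*1.279568 + (1-p)*4.514748] = 2.760861; exercise = 2.775801; V(2,2) = max -> 2.775801
  V(1,0) = exp(-r*dt) * [p*0.000000 + (1-p)*0.589846] = 0.271903; exercise = 0.000000; V(1,0) = max -> 0.271903
  V(1,1) = exp(-r*dt) * [p*0.589846 + (1-p)*2.775801] = 1.592885; exercise = 0.904255; V(1,1) = max -> 1.592885
  V(0,0) = exp(-r*dt) * [p*0.271903 + (1-p)*1.592885] = 0.878707; exercise = 0.000000; V(0,0) = max -> 0.878707


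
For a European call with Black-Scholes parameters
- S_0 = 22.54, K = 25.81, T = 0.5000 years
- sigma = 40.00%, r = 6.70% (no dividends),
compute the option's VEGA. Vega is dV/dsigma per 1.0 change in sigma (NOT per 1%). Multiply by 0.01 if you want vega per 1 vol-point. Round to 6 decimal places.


d1 = -0.2190988220; d2 = -0.5019415345
phi(d1) = 0.3894808112; exp(-qT) = 1.0000000000; exp(-rT) = 0.9670549112
Vega = S * exp(-qT) * phi(d1) * sqrt(T) = 22.5400 * 1.0000000000 * 0.3894808112 * 0.7071067812 = 6.207618

Answer: Vega = 6.207618


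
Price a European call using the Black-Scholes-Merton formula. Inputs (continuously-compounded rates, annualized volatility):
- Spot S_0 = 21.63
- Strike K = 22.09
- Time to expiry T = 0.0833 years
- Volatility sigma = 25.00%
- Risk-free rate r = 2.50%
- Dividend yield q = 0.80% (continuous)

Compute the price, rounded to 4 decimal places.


d1 = (ln(S/K) + (r - q + 0.5*sigma^2) * T) / (sigma * sqrt(T)) = -0.23594631
d2 = d1 - sigma * sqrt(T) = -0.30810066
exp(-rT) = 0.99791967; exp(-qT) = 0.99933382
C = S_0 * exp(-qT) * N(d1) - K * exp(-rT) * N(d2)
N(d1) = 0.40673717; N(d2) = 0.37900287
C = 21.6300 * 0.99933382 * 0.40673717 - 22.0900 * 0.99791967 * 0.37900287 = 0.4371

Answer: Price = 0.4371


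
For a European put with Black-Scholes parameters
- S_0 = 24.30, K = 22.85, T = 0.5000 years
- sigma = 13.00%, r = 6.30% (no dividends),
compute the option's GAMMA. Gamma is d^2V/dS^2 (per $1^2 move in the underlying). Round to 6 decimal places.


Answer: Gamma = 0.102055

Derivation:
d1 = 1.0579430651; d2 = 0.9660191835
phi(d1) = 0.2279656549; exp(-qT) = 1.0000000000; exp(-rT) = 0.9689909565
Gamma = exp(-qT) * phi(d1) / (S * sigma * sqrt(T)) = 1.0000000000 * 0.2279656549 / (24.3000 * 0.1300 * 0.7071067812) = 0.102055


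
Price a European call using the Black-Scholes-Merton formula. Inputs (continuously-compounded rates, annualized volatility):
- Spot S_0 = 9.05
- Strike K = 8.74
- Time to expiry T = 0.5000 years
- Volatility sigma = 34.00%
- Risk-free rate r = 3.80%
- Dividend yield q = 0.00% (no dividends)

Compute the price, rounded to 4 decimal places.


Answer: Price = 1.1014

Derivation:
d1 = (ln(S/K) + (r - q + 0.5*sigma^2) * T) / (sigma * sqrt(T)) = 0.34421362
d2 = d1 - sigma * sqrt(T) = 0.10379732
exp(-rT) = 0.98117936; exp(-qT) = 1.00000000
C = S_0 * exp(-qT) * N(d1) - K * exp(-rT) * N(d2)
N(d1) = 0.63465718; N(d2) = 0.54133490
C = 9.0500 * 1.00000000 * 0.63465718 - 8.7400 * 0.98117936 * 0.54133490 = 1.1014


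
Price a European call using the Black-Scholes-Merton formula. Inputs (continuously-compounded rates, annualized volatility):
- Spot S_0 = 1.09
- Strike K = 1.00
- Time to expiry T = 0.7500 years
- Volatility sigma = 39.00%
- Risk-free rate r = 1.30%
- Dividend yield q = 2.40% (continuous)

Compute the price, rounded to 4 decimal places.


d1 = (ln(S/K) + (r - q + 0.5*sigma^2) * T) / (sigma * sqrt(T)) = 0.39960099
d2 = d1 - sigma * sqrt(T) = 0.06185108
exp(-rT) = 0.99029738; exp(-qT) = 0.98216103
C = S_0 * exp(-qT) * N(d1) - K * exp(-rT) * N(d2)
N(d1) = 0.65527479; N(d2) = 0.52465929
C = 1.0900 * 0.98216103 * 0.65527479 - 1.0000 * 0.99029738 * 0.52465929 = 0.1819

Answer: Price = 0.1819


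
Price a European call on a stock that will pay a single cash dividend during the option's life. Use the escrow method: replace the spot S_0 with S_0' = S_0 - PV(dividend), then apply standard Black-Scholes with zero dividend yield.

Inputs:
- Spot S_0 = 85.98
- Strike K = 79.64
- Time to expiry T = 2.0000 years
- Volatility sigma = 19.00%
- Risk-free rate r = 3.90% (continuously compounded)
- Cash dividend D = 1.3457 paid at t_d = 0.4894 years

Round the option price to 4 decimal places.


Answer: Price = 15.0587

Derivation:
PV(D) = D * exp(-r * t_d) = 1.3457 * 0.98109440 = 1.32025873
S_0' = S_0 - PV(D) = 85.9800 - 1.32025873 = 84.65974127
d1 = (ln(S_0'/K) + (r + sigma^2/2)*T) / (sigma*sqrt(T)) = 0.65211509
d2 = d1 - sigma*sqrt(T) = 0.38341451
exp(-rT) = 0.92496443
N(d1) = 0.74283653; N(d2) = 0.64929378
C = S_0' * N(d1) - K * exp(-rT) * N(d2) = 84.65974127 * 0.74283653 - 79.6400 * 0.92496443 * 0.64929378 = 15.0587


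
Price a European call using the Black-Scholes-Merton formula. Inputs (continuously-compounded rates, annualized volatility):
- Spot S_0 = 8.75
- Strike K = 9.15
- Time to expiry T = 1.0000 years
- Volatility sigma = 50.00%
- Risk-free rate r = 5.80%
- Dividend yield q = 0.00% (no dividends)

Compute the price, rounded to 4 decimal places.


d1 = (ln(S/K) + (r - q + 0.5*sigma^2) * T) / (sigma * sqrt(T)) = 0.27659964
d2 = d1 - sigma * sqrt(T) = -0.22340036
exp(-rT) = 0.94364995; exp(-qT) = 1.00000000
C = S_0 * exp(-qT) * N(d1) - K * exp(-rT) * N(d2)
N(d1) = 0.60895623; N(d2) = 0.41161196
C = 8.7500 * 1.00000000 * 0.60895623 - 9.1500 * 0.94364995 * 0.41161196 = 1.7743

Answer: Price = 1.7743


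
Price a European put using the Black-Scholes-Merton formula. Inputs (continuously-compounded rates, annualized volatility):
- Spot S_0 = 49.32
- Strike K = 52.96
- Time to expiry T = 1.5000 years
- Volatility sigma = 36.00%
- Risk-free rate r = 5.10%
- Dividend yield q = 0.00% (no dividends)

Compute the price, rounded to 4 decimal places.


Answer: Price = 8.4532

Derivation:
d1 = (ln(S/K) + (r - q + 0.5*sigma^2) * T) / (sigma * sqrt(T)) = 0.23245832
d2 = d1 - sigma * sqrt(T) = -0.20844984
exp(-rT) = 0.92635291; exp(-qT) = 1.00000000
P = K * exp(-rT) * N(-d2) - S_0 * exp(-qT) * N(-d1)
N(-d1) = 0.40809103; N(-d2) = 0.58256113
P = 52.9600 * 0.92635291 * 0.58256113 - 49.3200 * 1.00000000 * 0.40809103 = 8.4532


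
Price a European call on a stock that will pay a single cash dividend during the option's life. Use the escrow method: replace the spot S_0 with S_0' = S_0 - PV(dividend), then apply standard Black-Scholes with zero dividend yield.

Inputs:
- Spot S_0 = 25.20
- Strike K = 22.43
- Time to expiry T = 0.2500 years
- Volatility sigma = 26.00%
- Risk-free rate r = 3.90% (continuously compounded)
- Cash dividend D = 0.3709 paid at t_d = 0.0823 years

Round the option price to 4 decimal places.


PV(D) = D * exp(-r * t_d) = 0.3709 * 0.99679545 = 0.36971143
S_0' = S_0 - PV(D) = 25.2000 - 0.36971143 = 24.83028857
d1 = (ln(S_0'/K) + (r + sigma^2/2)*T) / (sigma*sqrt(T)) = 0.92203748
d2 = d1 - sigma*sqrt(T) = 0.79203748
exp(-rT) = 0.99029738
N(d1) = 0.82174549; N(d2) = 0.78583059
C = S_0' * N(d1) - K * exp(-rT) * N(d2) = 24.83028857 * 0.82174549 - 22.4300 * 0.99029738 * 0.78583059 = 2.9490

Answer: Price = 2.9490


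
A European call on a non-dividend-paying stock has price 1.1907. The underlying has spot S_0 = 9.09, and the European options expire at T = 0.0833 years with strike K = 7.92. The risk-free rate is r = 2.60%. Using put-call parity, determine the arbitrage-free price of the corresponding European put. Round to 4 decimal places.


Put-call parity: C - P = S_0 * exp(-qT) - K * exp(-rT).
S_0 * exp(-qT) = 9.0900 * 1.00000000 = 9.09000000
K * exp(-rT) = 7.9200 * 0.99783654 = 7.90286543
P = C - S*exp(-qT) + K*exp(-rT)
P = 1.1907 - 9.09000000 + 7.90286543 = 0.0036

Answer: Put price = 0.0036


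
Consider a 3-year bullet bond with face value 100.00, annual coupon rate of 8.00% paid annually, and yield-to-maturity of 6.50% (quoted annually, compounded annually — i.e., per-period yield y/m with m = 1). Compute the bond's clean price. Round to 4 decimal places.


Answer: Price = 103.9727

Derivation:
Coupon per period c = face * coupon_rate / m = 8.000000
Periods per year m = 1; per-period yield y/m = 0.065000
Number of cashflows N = 3
Cashflows (t years, CF_t, discount factor 1/(1+y/m)^(m*t), PV):
  t = 1.0000: CF_t = 8.000000, DF = 0.938967, PV = 7.511737
  t = 2.0000: CF_t = 8.000000, DF = 0.881659, PV = 7.053274
  t = 3.0000: CF_t = 108.000000, DF = 0.827849, PV = 89.407702
Price P = sum_t PV_t = 103.972713


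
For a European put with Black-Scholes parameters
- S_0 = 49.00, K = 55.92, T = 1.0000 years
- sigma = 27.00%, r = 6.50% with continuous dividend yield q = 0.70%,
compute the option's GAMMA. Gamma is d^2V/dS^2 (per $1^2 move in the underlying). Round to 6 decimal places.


Answer: Gamma = 0.029654

Derivation:
d1 = -0.1394511104; d2 = -0.4094511104
phi(d1) = 0.3950820401; exp(-qT) = 0.9930244429; exp(-rT) = 0.9370674634
Gamma = exp(-qT) * phi(d1) / (S * sigma * sqrt(T)) = 0.9930244429 * 0.3950820401 / (49.0000 * 0.2700 * 1.0000000000) = 0.029654


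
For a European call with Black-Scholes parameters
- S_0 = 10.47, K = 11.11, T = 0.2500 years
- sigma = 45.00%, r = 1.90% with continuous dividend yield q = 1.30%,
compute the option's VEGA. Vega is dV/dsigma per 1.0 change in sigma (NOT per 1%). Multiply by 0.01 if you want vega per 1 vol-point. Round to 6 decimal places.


Answer: Vega = 2.060058

Derivation:
d1 = -0.1445292390; d2 = -0.3695292390
phi(d1) = 0.3947972711; exp(-qT) = 0.9967552755; exp(-rT) = 0.9952612634
Vega = S * exp(-qT) * phi(d1) * sqrt(T) = 10.4700 * 0.9967552755 * 0.3947972711 * 0.5000000000 = 2.060058


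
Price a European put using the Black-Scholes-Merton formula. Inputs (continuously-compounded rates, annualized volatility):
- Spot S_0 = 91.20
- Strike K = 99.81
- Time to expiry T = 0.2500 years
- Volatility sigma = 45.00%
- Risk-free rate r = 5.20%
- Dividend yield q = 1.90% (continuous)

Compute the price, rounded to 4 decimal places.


Answer: Price = 12.9077

Derivation:
d1 = (ln(S/K) + (r - q + 0.5*sigma^2) * T) / (sigma * sqrt(T)) = -0.25178214
d2 = d1 - sigma * sqrt(T) = -0.47678214
exp(-rT) = 0.98708414; exp(-qT) = 0.99526126
P = K * exp(-rT) * N(-d2) - S_0 * exp(-qT) * N(-d1)
N(-d1) = 0.59939527; N(-d2) = 0.68324137
P = 99.8100 * 0.98708414 * 0.68324137 - 91.2000 * 0.99526126 * 0.59939527 = 12.9077


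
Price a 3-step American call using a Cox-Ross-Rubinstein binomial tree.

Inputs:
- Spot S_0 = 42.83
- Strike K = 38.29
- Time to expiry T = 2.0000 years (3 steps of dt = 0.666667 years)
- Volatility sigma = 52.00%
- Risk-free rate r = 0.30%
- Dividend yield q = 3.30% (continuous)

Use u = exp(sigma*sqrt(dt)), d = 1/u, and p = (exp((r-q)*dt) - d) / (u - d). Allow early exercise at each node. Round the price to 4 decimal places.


Answer: Price = V(0,0) = 13.2711

Derivation:
dt = T/N = 0.666667
u = exp(sigma*sqrt(dt)) = 1.528945; d = 1/u = 0.654046
p = (exp((r-q)*dt) - d) / (u - d) = 0.372789
Discount per step: exp(-r*dt) = 0.998002
Stock lattice S(k, i) with i counting down-moves:
  k=0: S(0,0) = 42.8300
  k=1: S(1,0) = 65.4847; S(1,1) = 28.0128
  k=2: S(2,0) = 100.1226; S(2,1) = 42.8300; S(2,2) = 18.3216
  k=3: S(3,0) = 153.0820; S(3,1) = 65.4847; S(3,2) = 28.0128; S(3,3) = 11.9832
Terminal payoffs V(N, i) = max(S_T - K, 0):
  V(3,0) = 114.791959; V(3,1) = 27.194732; V(3,2) = 0.000000; V(3,3) = 0.000000
Backward induction: V(k, i) = exp(-r*dt) * [p * V(k+1, i) + (1-p) * V(k+1, i+1)]; then take max(V_cont, immediate exercise) for American.
  V(2,0) = exp(-r*dt) * [p*114.791959 + (1-p)*27.194732] = 59.730440; exercise = 61.832580; V(2,0) = max -> 61.832580
  V(2,1) = exp(-r*dt) * [p*27.194732 + (1-p)*0.000000] = 10.117643; exercise = 4.540000; V(2,1) = max -> 10.117643
  V(2,2) = exp(-r*dt) * [p*0.000000 + (1-p)*0.000000] = 0.000000; exercise = 0.000000; V(2,2) = max -> 0.000000
  V(1,0) = exp(-r*dt) * [p*61.832580 + (1-p)*10.117643] = 29.337672; exercise = 27.194732; V(1,0) = max -> 29.337672
  V(1,1) = exp(-r*dt) * [p*10.117643 + (1-p)*0.000000] = 3.764211; exercise = 0.000000; V(1,1) = max -> 3.764211
  V(0,0) = exp(-r*dt) * [p*29.337672 + (1-p)*3.764211] = 13.271149; exercise = 4.540000; V(0,0) = max -> 13.271149


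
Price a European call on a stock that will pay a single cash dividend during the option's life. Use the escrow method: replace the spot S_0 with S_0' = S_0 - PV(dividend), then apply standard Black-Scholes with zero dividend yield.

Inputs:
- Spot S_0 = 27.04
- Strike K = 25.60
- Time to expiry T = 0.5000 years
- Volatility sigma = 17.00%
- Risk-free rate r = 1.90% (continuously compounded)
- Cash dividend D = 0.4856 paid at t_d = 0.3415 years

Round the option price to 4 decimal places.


Answer: Price = 1.9346

Derivation:
PV(D) = D * exp(-r * t_d) = 0.4856 * 0.99353250 = 0.48245938
S_0' = S_0 - PV(D) = 27.0400 - 0.48245938 = 26.55754062
d1 = (ln(S_0'/K) + (r + sigma^2/2)*T) / (sigma*sqrt(T)) = 0.44461520
d2 = d1 - sigma*sqrt(T) = 0.32440704
exp(-rT) = 0.99054498
N(d1) = 0.67170107; N(d2) = 0.62718506
C = S_0' * N(d1) - K * exp(-rT) * N(d2) = 26.55754062 * 0.67170107 - 25.6000 * 0.99054498 * 0.62718506 = 1.9346


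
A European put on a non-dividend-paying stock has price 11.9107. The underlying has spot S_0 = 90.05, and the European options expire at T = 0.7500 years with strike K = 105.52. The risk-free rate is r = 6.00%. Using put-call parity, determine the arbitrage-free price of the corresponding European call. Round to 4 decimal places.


Put-call parity: C - P = S_0 * exp(-qT) - K * exp(-rT).
S_0 * exp(-qT) = 90.0500 * 1.00000000 = 90.05000000
K * exp(-rT) = 105.5200 * 0.95599748 = 100.87685428
C = P + S*exp(-qT) - K*exp(-rT)
C = 11.9107 + 90.05000000 - 100.87685428 = 1.0838

Answer: Call price = 1.0838


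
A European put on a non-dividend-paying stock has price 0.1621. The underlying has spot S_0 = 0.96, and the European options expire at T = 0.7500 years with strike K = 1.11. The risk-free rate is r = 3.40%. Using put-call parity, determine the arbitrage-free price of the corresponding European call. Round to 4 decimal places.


Answer: Call price = 0.0400

Derivation:
Put-call parity: C - P = S_0 * exp(-qT) - K * exp(-rT).
S_0 * exp(-qT) = 0.9600 * 1.00000000 = 0.96000000
K * exp(-rT) = 1.1100 * 0.97482238 = 1.08205284
C = P + S*exp(-qT) - K*exp(-rT)
C = 0.1621 + 0.96000000 - 1.08205284 = 0.0400


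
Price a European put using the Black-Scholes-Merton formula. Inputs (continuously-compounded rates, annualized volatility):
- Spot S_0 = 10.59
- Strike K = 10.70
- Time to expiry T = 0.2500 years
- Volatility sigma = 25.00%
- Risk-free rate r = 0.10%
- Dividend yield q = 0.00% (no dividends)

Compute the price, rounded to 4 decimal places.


d1 = (ln(S/K) + (r - q + 0.5*sigma^2) * T) / (sigma * sqrt(T)) = -0.01816865
d2 = d1 - sigma * sqrt(T) = -0.14316865
exp(-rT) = 0.99975003; exp(-qT) = 1.00000000
P = K * exp(-rT) * N(-d2) - S_0 * exp(-qT) * N(-d1)
N(-d1) = 0.50724785; N(-d2) = 0.55692151
P = 10.7000 * 0.99975003 * 0.55692151 - 10.5900 * 1.00000000 * 0.50724785 = 0.5858

Answer: Price = 0.5858


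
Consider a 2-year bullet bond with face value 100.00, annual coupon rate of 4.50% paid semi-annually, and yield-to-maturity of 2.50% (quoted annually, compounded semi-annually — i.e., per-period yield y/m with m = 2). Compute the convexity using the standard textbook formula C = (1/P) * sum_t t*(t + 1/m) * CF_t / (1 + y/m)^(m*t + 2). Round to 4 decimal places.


Coupon per period c = face * coupon_rate / m = 2.250000
Periods per year m = 2; per-period yield y/m = 0.012500
Number of cashflows N = 4
Cashflows (t years, CF_t, discount factor 1/(1+y/m)^(m*t), PV):
  t = 0.5000: CF_t = 2.250000, DF = 0.987654, PV = 2.222222
  t = 1.0000: CF_t = 2.250000, DF = 0.975461, PV = 2.194787
  t = 1.5000: CF_t = 2.250000, DF = 0.963418, PV = 2.167691
  t = 2.0000: CF_t = 102.250000, DF = 0.951524, PV = 97.293357
Price P = sum_t PV_t = 103.878058
Convexity numerator sum_t t*(t + 1/m) * CF_t / (1+y/m)^(m*t + 2):
  t = 0.5000: term = 1.083846
  t = 1.0000: term = 3.211394
  t = 1.5000: term = 6.343495
  t = 2.0000: term = 474.529405
Convexity = (1/P) * sum = 485.168141 / 103.878058 = 4.670555

Answer: Convexity = 4.6706


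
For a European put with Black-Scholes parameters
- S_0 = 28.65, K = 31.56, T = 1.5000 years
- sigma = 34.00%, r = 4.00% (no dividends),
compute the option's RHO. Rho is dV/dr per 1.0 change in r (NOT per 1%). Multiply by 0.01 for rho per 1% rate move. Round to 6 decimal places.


d1 = 0.1199840457; d2 = -0.2964292105
phi(d1) = 0.3960809700; exp(-qT) = 1.0000000000; exp(-rT) = 0.9417645336
N(-d2) = 0.6165488398
Rho = -K*T*exp(-rT)*N(-d2) = -31.5600 * 1.5000 * 0.9417645336 * 0.6165488398 = -27.487679

Answer: Rho = -27.487679


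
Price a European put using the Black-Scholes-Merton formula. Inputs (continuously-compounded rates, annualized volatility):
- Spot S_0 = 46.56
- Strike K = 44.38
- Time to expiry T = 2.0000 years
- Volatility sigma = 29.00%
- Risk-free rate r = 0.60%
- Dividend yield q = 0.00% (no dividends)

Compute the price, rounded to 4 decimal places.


Answer: Price = 6.0673

Derivation:
d1 = (ln(S/K) + (r - q + 0.5*sigma^2) * T) / (sigma * sqrt(T)) = 0.35124404
d2 = d1 - sigma * sqrt(T) = -0.05887789
exp(-rT) = 0.98807171; exp(-qT) = 1.00000000
P = K * exp(-rT) * N(-d2) - S_0 * exp(-qT) * N(-d1)
N(-d1) = 0.36270264; N(-d2) = 0.52347532
P = 44.3800 * 0.98807171 * 0.52347532 - 46.5600 * 1.00000000 * 0.36270264 = 6.0673


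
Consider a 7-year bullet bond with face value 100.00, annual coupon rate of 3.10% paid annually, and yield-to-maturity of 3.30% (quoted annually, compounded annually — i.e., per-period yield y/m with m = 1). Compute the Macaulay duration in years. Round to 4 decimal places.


Answer: Macaulay duration = 6.3948 years

Derivation:
Coupon per period c = face * coupon_rate / m = 3.100000
Periods per year m = 1; per-period yield y/m = 0.033000
Number of cashflows N = 7
Cashflows (t years, CF_t, discount factor 1/(1+y/m)^(m*t), PV):
  t = 1.0000: CF_t = 3.100000, DF = 0.968054, PV = 3.000968
  t = 2.0000: CF_t = 3.100000, DF = 0.937129, PV = 2.905100
  t = 3.0000: CF_t = 3.100000, DF = 0.907192, PV = 2.812294
  t = 4.0000: CF_t = 3.100000, DF = 0.878211, PV = 2.722453
  t = 5.0000: CF_t = 3.100000, DF = 0.850156, PV = 2.635482
  t = 6.0000: CF_t = 3.100000, DF = 0.822997, PV = 2.551290
  t = 7.0000: CF_t = 103.100000, DF = 0.796705, PV = 82.140325
Price P = sum_t PV_t = 98.767911
Macaulay numerator sum_t t * PV_t:
  t * PV_t at t = 1.0000: 3.000968
  t * PV_t at t = 2.0000: 5.810200
  t * PV_t at t = 3.0000: 8.436882
  t * PV_t at t = 4.0000: 10.889812
  t * PV_t at t = 5.0000: 13.177411
  t * PV_t at t = 6.0000: 15.307738
  t * PV_t at t = 7.0000: 574.982272
Macaulay duration D = (sum_t t * PV_t) / P = 631.605283 / 98.767911 = 6.394843


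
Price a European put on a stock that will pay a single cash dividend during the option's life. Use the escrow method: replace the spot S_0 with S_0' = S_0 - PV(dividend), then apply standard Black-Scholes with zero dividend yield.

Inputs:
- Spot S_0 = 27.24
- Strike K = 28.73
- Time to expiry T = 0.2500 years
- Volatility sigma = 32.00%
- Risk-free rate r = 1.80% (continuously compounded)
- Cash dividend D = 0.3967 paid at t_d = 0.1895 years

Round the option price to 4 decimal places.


Answer: Price = 2.7824

Derivation:
PV(D) = D * exp(-r * t_d) = 0.3967 * 0.99659481 = 0.39534916
S_0' = S_0 - PV(D) = 27.2400 - 0.39534916 = 26.84465084
d1 = (ln(S_0'/K) + (r + sigma^2/2)*T) / (sigma*sqrt(T)) = -0.31609560
d2 = d1 - sigma*sqrt(T) = -0.47609560
exp(-rT) = 0.99551011
N(-d1) = 0.62403503; N(-d2) = 0.68299686
P = K * exp(-rT) * N(-d2) - S_0' * N(-d1) = 28.7300 * 0.99551011 * 0.68299686 - 26.84465084 * 0.62403503 = 2.7824


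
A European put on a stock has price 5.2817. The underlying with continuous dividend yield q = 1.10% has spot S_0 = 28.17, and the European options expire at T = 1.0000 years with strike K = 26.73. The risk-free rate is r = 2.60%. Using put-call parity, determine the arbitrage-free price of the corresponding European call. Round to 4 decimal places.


Put-call parity: C - P = S_0 * exp(-qT) - K * exp(-rT).
S_0 * exp(-qT) = 28.1700 * 0.98906028 = 27.86182805
K * exp(-rT) = 26.7300 * 0.97433509 = 26.04397695
C = P + S*exp(-qT) - K*exp(-rT)
C = 5.2817 + 27.86182805 - 26.04397695 = 7.0996

Answer: Call price = 7.0996


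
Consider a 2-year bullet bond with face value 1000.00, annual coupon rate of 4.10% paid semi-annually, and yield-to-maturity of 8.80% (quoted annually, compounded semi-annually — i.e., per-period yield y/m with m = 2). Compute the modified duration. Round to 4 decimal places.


Coupon per period c = face * coupon_rate / m = 20.500000
Periods per year m = 2; per-period yield y/m = 0.044000
Number of cashflows N = 4
Cashflows (t years, CF_t, discount factor 1/(1+y/m)^(m*t), PV):
  t = 0.5000: CF_t = 20.500000, DF = 0.957854, PV = 19.636015
  t = 1.0000: CF_t = 20.500000, DF = 0.917485, PV = 18.808444
  t = 1.5000: CF_t = 20.500000, DF = 0.878817, PV = 18.015751
  t = 2.0000: CF_t = 1020.500000, DF = 0.841779, PV = 859.035308
Price P = sum_t PV_t = 915.495518
First compute Macaulay numerator sum_t t * PV_t:
  t * PV_t at t = 0.5000: 9.818008
  t * PV_t at t = 1.0000: 18.808444
  t * PV_t at t = 1.5000: 27.023626
  t * PV_t at t = 2.0000: 1718.070615
Macaulay duration D = 1773.720693 / 915.495518 = 1.937443
Modified duration = D / (1 + y/m) = 1.937443 / (1 + 0.044000) = 1.855789

Answer: Modified duration = 1.8558


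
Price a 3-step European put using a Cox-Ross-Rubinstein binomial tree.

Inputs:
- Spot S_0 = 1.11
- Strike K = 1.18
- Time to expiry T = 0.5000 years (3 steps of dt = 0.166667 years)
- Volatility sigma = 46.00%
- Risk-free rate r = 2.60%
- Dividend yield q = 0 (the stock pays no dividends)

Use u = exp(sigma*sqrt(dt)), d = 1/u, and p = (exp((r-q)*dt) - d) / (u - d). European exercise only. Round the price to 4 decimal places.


Answer: Price = V(0,0) = 0.1855

Derivation:
dt = T/N = 0.166667
u = exp(sigma*sqrt(dt)) = 1.206585; d = 1/u = 0.828785
p = (exp((r-q)*dt) - d) / (u - d) = 0.464684
Discount per step: exp(-r*dt) = 0.995676
Stock lattice S(k, i) with i counting down-moves:
  k=0: S(0,0) = 1.1100
  k=1: S(1,0) = 1.3393; S(1,1) = 0.9200
  k=2: S(2,0) = 1.6160; S(2,1) = 1.1100; S(2,2) = 0.7624
  k=3: S(3,0) = 1.9498; S(3,1) = 1.3393; S(3,2) = 0.9200; S(3,3) = 0.6319
Terminal payoffs V(N, i) = max(K - S_T, 0):
  V(3,0) = 0.000000; V(3,1) = 0.000000; V(3,2) = 0.260048; V(3,3) = 0.548099
Backward induction: V(k, i) = exp(-r*dt) * [p * V(k+1, i) + (1-p) * V(k+1, i+1)].
  V(2,0) = exp(-r*dt) * [p*0.000000 + (1-p)*0.000000] = 0.000000
  V(2,1) = exp(-r*dt) * [p*0.000000 + (1-p)*0.260048] = 0.138606
  V(2,2) = exp(-r*dt) * [p*0.260048 + (1-p)*0.548099] = 0.412455
  V(1,0) = exp(-r*dt) * [p*0.000000 + (1-p)*0.138606] = 0.073877
  V(1,1) = exp(-r*dt) * [p*0.138606 + (1-p)*0.412455] = 0.283969
  V(0,0) = exp(-r*dt) * [p*0.073877 + (1-p)*0.283969] = 0.185537


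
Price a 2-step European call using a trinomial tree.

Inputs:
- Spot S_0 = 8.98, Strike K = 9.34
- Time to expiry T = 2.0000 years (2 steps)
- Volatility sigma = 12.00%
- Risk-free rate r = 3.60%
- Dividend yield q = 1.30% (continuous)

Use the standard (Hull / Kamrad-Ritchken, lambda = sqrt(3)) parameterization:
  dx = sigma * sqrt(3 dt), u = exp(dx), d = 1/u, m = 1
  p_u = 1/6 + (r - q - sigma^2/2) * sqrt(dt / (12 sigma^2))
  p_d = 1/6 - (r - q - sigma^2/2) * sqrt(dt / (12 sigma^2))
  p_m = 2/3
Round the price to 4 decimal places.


dt = T/N = 1.000000; dx = sigma*sqrt(3*dt) = 0.207846
u = exp(dx) = 1.231024; d = 1/u = 0.812332
p_u = 0.204676, p_m = 0.666667, p_d = 0.128658
Discount per step: exp(-r*dt) = 0.964640
Stock lattice S(k, j) with j the centered position index:
  k=0: S(0,+0) = 8.9800
  k=1: S(1,-1) = 7.2947; S(1,+0) = 8.9800; S(1,+1) = 11.0546
  k=2: S(2,-2) = 5.9258; S(2,-1) = 7.2947; S(2,+0) = 8.9800; S(2,+1) = 11.0546; S(2,+2) = 13.6085
Terminal payoffs V(N, j) = max(S_T - K, 0):
  V(2,-2) = 0.000000; V(2,-1) = 0.000000; V(2,+0) = 0.000000; V(2,+1) = 1.714593; V(2,+2) = 4.268466
Backward induction: V(k, j) = exp(-r*dt) * [p_u * V(k+1, j+1) + p_m * V(k+1, j) + p_d * V(k+1, j-1)]
  V(1,-1) = exp(-r*dt) * [p_u*0.000000 + p_m*0.000000 + p_d*0.000000] = 0.000000
  V(1,+0) = exp(-r*dt) * [p_u*1.714593 + p_m*0.000000 + p_d*0.000000] = 0.338526
  V(1,+1) = exp(-r*dt) * [p_u*4.268466 + p_m*1.714593 + p_d*0.000000] = 1.945402
  V(0,+0) = exp(-r*dt) * [p_u*1.945402 + p_m*0.338526 + p_d*0.000000] = 0.601801

Answer: Price = V(0,0) = 0.6018


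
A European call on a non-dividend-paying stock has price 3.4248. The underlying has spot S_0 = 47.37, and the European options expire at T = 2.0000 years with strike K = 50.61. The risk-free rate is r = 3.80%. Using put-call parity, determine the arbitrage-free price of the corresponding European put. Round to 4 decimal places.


Put-call parity: C - P = S_0 * exp(-qT) - K * exp(-rT).
S_0 * exp(-qT) = 47.3700 * 1.00000000 = 47.37000000
K * exp(-rT) = 50.6100 * 0.92681621 = 46.90616821
P = C - S*exp(-qT) + K*exp(-rT)
P = 3.4248 - 47.37000000 + 46.90616821 = 2.9610

Answer: Put price = 2.9610


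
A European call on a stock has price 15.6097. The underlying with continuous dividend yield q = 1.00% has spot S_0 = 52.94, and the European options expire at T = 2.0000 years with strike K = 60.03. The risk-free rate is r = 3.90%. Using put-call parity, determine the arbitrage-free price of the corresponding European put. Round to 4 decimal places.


Put-call parity: C - P = S_0 * exp(-qT) - K * exp(-rT).
S_0 * exp(-qT) = 52.9400 * 0.98019867 = 51.89171776
K * exp(-rT) = 60.0300 * 0.92496443 = 55.52561453
P = C - S*exp(-qT) + K*exp(-rT)
P = 15.6097 - 51.89171776 + 55.52561453 = 19.2436

Answer: Put price = 19.2436


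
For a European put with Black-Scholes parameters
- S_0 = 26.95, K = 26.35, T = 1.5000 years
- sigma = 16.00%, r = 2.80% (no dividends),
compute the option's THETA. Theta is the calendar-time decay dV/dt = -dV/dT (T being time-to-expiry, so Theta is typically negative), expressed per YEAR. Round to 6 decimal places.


Answer: Theta = -0.351998

Derivation:
d1 = 0.4272064346; d2 = 0.2312472552
phi(d1) = 0.3641493468; exp(-qT) = 1.0000000000; exp(-rT) = 0.9588697806
Theta = -S*exp(-qT)*phi(d1)*sigma/(2*sqrt(T)) + r*K*exp(-rT)*N(-d2) - q*S*exp(-qT)*N(-d1)
N(-d1) = 0.3346144875; N(-d2) = 0.4085613602; sqrt(T) = 1.2247448714
Term 1 = -26.9500 * 1.0000000000 * 0.3641493468 * 0.1600 / (2 * 1.2247448714) = -0.6410363579
Term 2 = 0.0280 * 26.3500 * 0.9588697806 * 0.4085613602 = 0.2890384192
Term 3 = 0 (no dividend yield, q = 0)
Theta = -0.6410363579 + (0.2890384192) + (0.0000000000) = -0.351998
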